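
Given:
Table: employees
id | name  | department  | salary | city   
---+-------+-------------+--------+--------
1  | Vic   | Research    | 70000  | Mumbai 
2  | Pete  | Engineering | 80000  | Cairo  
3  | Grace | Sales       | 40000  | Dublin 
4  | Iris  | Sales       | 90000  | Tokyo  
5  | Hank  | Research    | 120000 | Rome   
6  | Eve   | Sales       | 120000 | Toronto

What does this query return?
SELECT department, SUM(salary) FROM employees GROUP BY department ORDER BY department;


Summing salary within each department:
  Engineering: 80000 = 80000
  Research: 70000 + 120000 = 190000
  Sales: 40000 + 90000 + 120000 = 250000


3 groups:
Engineering, 80000
Research, 190000
Sales, 250000


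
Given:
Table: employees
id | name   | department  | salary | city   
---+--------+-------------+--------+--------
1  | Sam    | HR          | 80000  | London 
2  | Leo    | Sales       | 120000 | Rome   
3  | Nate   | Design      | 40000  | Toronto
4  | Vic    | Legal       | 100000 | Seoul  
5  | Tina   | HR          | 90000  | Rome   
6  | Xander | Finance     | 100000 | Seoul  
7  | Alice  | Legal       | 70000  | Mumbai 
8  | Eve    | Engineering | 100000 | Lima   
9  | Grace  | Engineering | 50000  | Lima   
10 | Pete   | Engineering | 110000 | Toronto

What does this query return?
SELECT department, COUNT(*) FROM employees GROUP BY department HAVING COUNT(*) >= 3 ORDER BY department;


Groups with count >= 3:
  Engineering: 3 -> PASS
  Design: 1 -> filtered out
  Finance: 1 -> filtered out
  HR: 2 -> filtered out
  Legal: 2 -> filtered out
  Sales: 1 -> filtered out


1 groups:
Engineering, 3


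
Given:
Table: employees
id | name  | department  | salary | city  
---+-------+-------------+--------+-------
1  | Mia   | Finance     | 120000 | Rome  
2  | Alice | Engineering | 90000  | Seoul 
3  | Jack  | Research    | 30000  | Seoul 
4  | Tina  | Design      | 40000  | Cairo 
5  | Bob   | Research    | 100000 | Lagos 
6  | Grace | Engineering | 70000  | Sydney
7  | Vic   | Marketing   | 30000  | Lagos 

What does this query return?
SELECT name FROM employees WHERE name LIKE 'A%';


LIKE 'A%' matches names starting with 'A'
Matching: 1

1 rows:
Alice


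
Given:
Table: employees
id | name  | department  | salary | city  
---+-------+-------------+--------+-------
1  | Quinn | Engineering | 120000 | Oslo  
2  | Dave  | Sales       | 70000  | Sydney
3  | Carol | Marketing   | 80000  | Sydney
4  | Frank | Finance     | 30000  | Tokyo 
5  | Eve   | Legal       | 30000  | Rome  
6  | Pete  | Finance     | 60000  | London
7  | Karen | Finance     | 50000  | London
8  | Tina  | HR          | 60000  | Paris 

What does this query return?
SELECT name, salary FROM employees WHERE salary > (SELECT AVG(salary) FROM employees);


Subquery: AVG(salary) = 62500.0
Filtering: salary > 62500.0
  Quinn (120000) -> MATCH
  Dave (70000) -> MATCH
  Carol (80000) -> MATCH


3 rows:
Quinn, 120000
Dave, 70000
Carol, 80000


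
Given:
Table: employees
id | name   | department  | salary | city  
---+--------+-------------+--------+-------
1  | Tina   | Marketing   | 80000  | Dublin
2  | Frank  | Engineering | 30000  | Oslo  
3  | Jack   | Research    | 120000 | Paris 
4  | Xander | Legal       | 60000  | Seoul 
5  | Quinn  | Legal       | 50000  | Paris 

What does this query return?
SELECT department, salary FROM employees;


Projecting columns: department, salary

5 rows:
Marketing, 80000
Engineering, 30000
Research, 120000
Legal, 60000
Legal, 50000


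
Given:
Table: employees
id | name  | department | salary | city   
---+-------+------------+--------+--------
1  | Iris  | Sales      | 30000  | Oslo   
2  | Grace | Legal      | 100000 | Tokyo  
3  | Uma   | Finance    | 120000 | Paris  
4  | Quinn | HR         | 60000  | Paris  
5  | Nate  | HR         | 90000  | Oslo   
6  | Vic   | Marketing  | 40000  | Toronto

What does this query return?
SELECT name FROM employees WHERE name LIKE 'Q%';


LIKE 'Q%' matches names starting with 'Q'
Matching: 1

1 rows:
Quinn


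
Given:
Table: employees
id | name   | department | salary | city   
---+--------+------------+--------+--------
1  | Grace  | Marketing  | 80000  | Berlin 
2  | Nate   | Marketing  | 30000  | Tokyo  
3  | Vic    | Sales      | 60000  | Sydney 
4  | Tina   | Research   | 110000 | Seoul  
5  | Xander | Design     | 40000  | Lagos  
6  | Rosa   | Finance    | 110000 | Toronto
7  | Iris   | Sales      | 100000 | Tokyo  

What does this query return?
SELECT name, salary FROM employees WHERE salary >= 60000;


Filtering: salary >= 60000
Matching: 5 rows

5 rows:
Grace, 80000
Vic, 60000
Tina, 110000
Rosa, 110000
Iris, 100000


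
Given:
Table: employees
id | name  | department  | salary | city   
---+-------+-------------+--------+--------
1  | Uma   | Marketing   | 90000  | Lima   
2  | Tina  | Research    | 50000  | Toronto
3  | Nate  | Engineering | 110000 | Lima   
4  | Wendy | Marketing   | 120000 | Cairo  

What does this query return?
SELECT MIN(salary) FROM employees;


Salaries: 90000, 50000, 110000, 120000
MIN = 50000

50000


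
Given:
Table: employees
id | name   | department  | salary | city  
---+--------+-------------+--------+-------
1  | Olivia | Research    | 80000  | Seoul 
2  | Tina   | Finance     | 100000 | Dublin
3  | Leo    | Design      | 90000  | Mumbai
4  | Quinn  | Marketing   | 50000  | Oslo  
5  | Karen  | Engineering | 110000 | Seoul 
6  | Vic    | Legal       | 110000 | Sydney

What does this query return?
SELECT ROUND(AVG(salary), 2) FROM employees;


SUM(salary) = 540000
COUNT = 6
ROUND(AVG, 2) = ROUND(540000 / 6, 2) = 90000.0

90000.0


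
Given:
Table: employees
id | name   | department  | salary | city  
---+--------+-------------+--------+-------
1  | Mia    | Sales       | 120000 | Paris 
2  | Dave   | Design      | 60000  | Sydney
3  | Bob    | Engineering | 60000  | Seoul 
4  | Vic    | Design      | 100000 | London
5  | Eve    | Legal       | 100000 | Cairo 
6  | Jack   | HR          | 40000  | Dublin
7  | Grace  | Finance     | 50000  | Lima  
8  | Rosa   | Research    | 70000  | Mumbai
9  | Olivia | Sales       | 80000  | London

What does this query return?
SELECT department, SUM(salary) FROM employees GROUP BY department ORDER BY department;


Summing salary within each department:
  Design: 60000 + 100000 = 160000
  Engineering: 60000 = 60000
  Finance: 50000 = 50000
  HR: 40000 = 40000
  Legal: 100000 = 100000
  Research: 70000 = 70000
  Sales: 120000 + 80000 = 200000


7 groups:
Design, 160000
Engineering, 60000
Finance, 50000
HR, 40000
Legal, 100000
Research, 70000
Sales, 200000


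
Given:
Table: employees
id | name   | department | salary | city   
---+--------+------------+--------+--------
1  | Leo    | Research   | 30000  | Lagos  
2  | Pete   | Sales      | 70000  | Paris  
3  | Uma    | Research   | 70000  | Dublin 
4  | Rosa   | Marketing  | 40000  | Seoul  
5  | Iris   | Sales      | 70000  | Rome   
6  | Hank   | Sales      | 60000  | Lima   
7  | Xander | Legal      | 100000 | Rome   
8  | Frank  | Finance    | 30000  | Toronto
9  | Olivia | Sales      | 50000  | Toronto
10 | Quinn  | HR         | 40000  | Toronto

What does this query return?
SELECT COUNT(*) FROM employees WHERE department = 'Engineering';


Counting rows where department = 'Engineering'


0


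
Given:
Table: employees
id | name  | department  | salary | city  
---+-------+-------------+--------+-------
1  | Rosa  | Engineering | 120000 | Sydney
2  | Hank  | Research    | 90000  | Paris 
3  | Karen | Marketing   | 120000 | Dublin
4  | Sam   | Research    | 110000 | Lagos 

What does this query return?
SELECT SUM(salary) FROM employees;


SUM(salary) = 120000 + 90000 + 120000 + 110000 = 440000

440000


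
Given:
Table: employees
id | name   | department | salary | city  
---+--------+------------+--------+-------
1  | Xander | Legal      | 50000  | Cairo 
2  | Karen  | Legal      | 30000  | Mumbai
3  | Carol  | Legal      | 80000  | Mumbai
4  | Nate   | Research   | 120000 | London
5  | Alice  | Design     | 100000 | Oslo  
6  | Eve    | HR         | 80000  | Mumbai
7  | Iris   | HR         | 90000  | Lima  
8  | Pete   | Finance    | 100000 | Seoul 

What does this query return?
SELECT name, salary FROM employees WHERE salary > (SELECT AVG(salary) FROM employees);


Subquery: AVG(salary) = 81250.0
Filtering: salary > 81250.0
  Nate (120000) -> MATCH
  Alice (100000) -> MATCH
  Iris (90000) -> MATCH
  Pete (100000) -> MATCH


4 rows:
Nate, 120000
Alice, 100000
Iris, 90000
Pete, 100000


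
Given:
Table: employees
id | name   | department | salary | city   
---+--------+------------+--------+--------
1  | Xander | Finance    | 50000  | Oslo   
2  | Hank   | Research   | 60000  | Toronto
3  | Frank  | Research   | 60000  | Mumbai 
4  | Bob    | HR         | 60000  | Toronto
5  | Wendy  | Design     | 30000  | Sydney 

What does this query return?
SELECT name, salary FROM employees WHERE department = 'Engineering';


Filtering: department = 'Engineering'
Matching rows: 0

Empty result set (0 rows)


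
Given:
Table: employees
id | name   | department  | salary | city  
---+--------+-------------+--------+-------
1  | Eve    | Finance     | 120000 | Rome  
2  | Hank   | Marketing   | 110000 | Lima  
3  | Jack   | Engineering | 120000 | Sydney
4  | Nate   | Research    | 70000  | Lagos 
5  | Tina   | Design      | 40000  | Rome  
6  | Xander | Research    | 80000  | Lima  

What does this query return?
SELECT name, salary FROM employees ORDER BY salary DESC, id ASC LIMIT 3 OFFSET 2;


Sort by salary DESC (id ASC tiebreak), then skip 2 and take 3
Rows 3 through 5

3 rows:
Hank, 110000
Xander, 80000
Nate, 70000


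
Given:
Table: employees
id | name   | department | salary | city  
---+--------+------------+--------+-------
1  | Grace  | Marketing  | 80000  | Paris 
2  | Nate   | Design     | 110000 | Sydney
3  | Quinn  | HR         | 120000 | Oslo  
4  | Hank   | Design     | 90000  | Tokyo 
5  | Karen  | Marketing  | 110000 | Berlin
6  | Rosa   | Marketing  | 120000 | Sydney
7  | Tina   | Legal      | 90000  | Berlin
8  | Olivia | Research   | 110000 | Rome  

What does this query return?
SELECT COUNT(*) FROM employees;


COUNT(*) counts all rows

8


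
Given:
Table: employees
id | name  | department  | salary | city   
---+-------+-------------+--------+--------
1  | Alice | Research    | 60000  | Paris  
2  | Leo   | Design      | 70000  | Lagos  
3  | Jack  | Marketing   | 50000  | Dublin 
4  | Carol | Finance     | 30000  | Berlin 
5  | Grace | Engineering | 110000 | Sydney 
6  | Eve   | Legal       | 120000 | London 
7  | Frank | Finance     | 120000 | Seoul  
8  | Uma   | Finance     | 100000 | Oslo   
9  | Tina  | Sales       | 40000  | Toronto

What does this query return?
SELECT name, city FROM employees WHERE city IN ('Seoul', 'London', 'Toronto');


Filtering: city IN ('Seoul', 'London', 'Toronto')
Matching: 3 rows

3 rows:
Eve, London
Frank, Seoul
Tina, Toronto


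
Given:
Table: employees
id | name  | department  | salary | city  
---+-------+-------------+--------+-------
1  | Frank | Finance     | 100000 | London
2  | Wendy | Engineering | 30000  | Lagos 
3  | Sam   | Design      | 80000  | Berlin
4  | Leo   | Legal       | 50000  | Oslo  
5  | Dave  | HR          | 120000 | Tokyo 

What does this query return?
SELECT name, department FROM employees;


Projecting columns: name, department

5 rows:
Frank, Finance
Wendy, Engineering
Sam, Design
Leo, Legal
Dave, HR


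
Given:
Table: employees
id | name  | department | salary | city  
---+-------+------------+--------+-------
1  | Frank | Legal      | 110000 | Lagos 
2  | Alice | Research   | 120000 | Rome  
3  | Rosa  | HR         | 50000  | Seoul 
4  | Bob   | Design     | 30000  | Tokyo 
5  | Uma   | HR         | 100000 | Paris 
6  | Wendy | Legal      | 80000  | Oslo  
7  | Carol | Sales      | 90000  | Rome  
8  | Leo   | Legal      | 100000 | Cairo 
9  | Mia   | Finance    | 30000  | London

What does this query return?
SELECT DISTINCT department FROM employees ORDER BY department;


All 'department' values (row order): Legal, Research, HR, Design, HR, Legal, Sales, Legal, Finance
Removing duplicates leaves 6 unique value(s).

6 values:
Design
Finance
HR
Legal
Research
Sales


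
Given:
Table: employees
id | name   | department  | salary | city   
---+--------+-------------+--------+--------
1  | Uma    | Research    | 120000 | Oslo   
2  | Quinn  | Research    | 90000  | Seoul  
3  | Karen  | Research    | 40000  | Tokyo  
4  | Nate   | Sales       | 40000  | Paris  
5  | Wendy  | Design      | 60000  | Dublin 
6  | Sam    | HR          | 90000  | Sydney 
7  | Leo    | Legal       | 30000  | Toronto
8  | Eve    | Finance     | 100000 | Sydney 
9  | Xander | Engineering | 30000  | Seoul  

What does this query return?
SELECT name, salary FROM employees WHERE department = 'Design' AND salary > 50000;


Filtering: department = 'Design' AND salary > 50000
Matching: 1 rows

1 rows:
Wendy, 60000


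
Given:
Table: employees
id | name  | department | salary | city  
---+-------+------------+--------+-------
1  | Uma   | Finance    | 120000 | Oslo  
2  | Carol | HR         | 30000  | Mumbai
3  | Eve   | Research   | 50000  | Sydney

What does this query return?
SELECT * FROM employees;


SELECT * returns all 3 rows with all columns

3 rows:
1, Uma, Finance, 120000, Oslo
2, Carol, HR, 30000, Mumbai
3, Eve, Research, 50000, Sydney


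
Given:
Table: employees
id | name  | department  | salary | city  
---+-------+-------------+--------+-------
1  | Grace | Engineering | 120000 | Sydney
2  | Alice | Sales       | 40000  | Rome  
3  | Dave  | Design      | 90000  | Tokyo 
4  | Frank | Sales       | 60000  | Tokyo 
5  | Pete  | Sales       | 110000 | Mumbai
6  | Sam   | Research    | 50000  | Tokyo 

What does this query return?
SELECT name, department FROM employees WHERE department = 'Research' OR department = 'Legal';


Filtering: department = 'Research' OR 'Legal'
Matching: 1 rows

1 rows:
Sam, Research


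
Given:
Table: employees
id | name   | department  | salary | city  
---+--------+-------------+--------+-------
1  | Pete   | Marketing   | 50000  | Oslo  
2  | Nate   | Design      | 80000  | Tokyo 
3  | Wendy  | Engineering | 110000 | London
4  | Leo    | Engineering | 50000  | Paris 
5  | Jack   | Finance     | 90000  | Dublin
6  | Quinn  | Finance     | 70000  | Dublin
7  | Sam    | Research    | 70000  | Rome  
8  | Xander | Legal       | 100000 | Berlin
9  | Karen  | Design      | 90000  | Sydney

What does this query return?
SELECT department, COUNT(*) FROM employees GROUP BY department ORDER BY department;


Assigning each row to its department group:
  Pete -> Marketing
  Nate -> Design
  Wendy -> Engineering
  Leo -> Engineering
  Jack -> Finance
  Quinn -> Finance
  Sam -> Research
  Xander -> Legal
  Karen -> Design


6 groups:
Design, 2
Engineering, 2
Finance, 2
Legal, 1
Marketing, 1
Research, 1


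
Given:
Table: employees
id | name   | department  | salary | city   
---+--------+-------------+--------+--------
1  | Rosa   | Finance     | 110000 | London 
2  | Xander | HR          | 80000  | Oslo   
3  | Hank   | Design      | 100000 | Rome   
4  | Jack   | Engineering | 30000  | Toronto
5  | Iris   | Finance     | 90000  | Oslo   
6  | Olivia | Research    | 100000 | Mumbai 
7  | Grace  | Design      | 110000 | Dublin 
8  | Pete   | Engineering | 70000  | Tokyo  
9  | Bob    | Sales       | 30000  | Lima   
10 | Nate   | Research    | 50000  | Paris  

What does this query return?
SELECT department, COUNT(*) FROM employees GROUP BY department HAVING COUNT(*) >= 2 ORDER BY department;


Groups with count >= 2:
  Design: 2 -> PASS
  Engineering: 2 -> PASS
  Finance: 2 -> PASS
  Research: 2 -> PASS
  HR: 1 -> filtered out
  Sales: 1 -> filtered out


4 groups:
Design, 2
Engineering, 2
Finance, 2
Research, 2


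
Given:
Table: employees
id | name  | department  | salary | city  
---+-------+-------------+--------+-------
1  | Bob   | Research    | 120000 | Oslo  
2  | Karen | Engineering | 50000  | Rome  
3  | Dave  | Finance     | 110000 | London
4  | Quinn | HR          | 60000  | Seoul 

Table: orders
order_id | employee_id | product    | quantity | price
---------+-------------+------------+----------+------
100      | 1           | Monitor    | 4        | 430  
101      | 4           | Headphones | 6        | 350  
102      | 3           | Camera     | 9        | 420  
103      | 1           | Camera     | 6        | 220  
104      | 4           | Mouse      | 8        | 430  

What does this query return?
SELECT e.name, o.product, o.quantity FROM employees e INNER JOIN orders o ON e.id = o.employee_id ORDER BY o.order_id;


Joining employees.id = orders.employee_id:
  employee Bob (id=1) -> order Monitor
  employee Quinn (id=4) -> order Headphones
  employee Dave (id=3) -> order Camera
  employee Bob (id=1) -> order Camera
  employee Quinn (id=4) -> order Mouse


5 rows:
Bob, Monitor, 4
Quinn, Headphones, 6
Dave, Camera, 9
Bob, Camera, 6
Quinn, Mouse, 8


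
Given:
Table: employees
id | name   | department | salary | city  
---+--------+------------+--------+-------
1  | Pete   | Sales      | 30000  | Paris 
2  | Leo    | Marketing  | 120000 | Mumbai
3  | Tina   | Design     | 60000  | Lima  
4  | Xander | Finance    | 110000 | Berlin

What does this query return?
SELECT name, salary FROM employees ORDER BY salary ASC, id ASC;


Sorting by salary ASC, then id ASC for ties

4 rows:
Pete, 30000
Tina, 60000
Xander, 110000
Leo, 120000


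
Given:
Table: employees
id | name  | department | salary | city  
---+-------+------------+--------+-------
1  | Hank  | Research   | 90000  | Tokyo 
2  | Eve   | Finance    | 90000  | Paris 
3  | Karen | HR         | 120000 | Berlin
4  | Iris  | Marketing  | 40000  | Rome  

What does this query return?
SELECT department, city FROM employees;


Projecting columns: department, city

4 rows:
Research, Tokyo
Finance, Paris
HR, Berlin
Marketing, Rome


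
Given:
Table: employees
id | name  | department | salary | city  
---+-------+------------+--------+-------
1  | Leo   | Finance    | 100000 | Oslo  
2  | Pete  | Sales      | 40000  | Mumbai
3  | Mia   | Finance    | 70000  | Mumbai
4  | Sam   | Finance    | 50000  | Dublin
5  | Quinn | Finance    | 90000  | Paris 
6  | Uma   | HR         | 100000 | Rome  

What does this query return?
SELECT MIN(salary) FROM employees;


Salaries: 100000, 40000, 70000, 50000, 90000, 100000
MIN = 40000

40000


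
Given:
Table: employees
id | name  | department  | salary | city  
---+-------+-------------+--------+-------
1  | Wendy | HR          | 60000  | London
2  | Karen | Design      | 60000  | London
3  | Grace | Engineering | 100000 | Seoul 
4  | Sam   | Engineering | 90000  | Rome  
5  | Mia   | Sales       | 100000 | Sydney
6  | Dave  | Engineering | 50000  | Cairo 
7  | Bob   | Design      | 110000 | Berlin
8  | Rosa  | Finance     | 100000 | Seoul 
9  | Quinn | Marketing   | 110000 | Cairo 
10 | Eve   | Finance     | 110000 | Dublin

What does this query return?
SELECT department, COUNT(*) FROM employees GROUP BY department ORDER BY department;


Assigning each row to its department group:
  Wendy -> HR
  Karen -> Design
  Grace -> Engineering
  Sam -> Engineering
  Mia -> Sales
  Dave -> Engineering
  Bob -> Design
  Rosa -> Finance
  Quinn -> Marketing
  Eve -> Finance


6 groups:
Design, 2
Engineering, 3
Finance, 2
HR, 1
Marketing, 1
Sales, 1


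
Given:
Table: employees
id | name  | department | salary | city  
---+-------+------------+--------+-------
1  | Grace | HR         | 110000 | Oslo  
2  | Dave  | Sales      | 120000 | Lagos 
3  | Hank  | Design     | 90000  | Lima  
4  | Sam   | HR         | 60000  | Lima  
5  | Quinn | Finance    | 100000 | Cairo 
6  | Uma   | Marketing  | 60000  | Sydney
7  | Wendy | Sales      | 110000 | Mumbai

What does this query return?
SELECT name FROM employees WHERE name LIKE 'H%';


LIKE 'H%' matches names starting with 'H'
Matching: 1

1 rows:
Hank


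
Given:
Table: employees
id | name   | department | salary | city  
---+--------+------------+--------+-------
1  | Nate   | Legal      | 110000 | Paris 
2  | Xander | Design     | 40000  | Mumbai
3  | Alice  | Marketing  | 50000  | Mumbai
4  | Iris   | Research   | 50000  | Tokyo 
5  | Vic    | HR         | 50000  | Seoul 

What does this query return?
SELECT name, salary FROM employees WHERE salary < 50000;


Filtering: salary < 50000
Matching: 1 rows

1 rows:
Xander, 40000


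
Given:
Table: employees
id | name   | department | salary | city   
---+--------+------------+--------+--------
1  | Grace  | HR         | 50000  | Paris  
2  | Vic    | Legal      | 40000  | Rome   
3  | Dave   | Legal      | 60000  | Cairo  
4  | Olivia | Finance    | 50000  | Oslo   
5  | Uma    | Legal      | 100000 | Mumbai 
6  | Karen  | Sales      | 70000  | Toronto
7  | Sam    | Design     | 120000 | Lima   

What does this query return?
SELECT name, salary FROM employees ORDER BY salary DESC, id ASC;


Sorting by salary DESC, then id ASC for ties

7 rows:
Sam, 120000
Uma, 100000
Karen, 70000
Dave, 60000
Grace, 50000
Olivia, 50000
Vic, 40000


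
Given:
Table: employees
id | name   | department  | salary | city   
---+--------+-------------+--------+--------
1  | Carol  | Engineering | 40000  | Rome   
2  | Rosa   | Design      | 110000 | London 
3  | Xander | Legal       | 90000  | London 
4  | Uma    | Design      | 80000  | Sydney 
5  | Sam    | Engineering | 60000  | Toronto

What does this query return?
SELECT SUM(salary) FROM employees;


SUM(salary) = 40000 + 110000 + 90000 + 80000 + 60000 = 380000

380000


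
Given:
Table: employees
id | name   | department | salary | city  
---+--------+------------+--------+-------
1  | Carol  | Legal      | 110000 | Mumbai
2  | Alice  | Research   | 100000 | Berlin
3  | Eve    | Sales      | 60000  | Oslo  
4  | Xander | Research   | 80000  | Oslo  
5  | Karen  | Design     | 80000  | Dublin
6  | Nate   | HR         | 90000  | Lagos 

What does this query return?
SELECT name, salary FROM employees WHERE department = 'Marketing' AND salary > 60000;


Filtering: department = 'Marketing' AND salary > 60000
Matching: 0 rows

Empty result set (0 rows)


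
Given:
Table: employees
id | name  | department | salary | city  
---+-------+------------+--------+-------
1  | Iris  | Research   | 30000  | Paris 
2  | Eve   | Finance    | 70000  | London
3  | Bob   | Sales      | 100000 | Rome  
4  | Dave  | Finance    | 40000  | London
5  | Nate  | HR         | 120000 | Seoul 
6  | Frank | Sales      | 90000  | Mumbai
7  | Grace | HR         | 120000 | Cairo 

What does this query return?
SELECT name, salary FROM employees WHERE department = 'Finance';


Filtering: department = 'Finance'
Matching rows: 2

2 rows:
Eve, 70000
Dave, 40000


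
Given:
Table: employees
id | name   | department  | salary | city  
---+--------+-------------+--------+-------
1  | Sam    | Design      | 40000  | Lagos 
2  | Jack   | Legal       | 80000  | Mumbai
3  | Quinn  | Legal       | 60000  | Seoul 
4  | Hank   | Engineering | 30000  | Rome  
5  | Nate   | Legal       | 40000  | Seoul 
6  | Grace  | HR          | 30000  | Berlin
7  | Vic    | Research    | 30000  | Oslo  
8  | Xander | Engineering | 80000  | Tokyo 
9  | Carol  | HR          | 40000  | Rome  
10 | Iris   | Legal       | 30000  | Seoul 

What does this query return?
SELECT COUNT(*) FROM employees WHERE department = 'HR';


Counting rows where department = 'HR'
  Grace -> MATCH
  Carol -> MATCH


2


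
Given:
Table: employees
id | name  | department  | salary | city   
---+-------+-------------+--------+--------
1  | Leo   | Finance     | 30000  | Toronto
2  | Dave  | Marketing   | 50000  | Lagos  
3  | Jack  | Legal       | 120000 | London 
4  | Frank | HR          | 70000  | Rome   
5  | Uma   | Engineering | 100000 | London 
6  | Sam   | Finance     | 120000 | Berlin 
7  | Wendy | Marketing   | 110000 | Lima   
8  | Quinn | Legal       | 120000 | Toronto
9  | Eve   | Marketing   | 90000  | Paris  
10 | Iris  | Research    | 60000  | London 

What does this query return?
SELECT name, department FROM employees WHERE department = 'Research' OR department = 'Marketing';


Filtering: department = 'Research' OR 'Marketing'
Matching: 4 rows

4 rows:
Dave, Marketing
Wendy, Marketing
Eve, Marketing
Iris, Research


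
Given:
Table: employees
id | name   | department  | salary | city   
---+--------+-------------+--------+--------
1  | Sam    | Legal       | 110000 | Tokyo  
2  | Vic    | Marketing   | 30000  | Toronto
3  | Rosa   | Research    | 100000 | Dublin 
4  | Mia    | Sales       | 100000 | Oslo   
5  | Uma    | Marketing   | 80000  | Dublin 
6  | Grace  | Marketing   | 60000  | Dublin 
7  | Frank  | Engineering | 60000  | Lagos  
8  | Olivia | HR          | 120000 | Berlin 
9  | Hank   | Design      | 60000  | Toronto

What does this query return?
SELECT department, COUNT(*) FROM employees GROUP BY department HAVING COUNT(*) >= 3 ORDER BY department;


Groups with count >= 3:
  Marketing: 3 -> PASS
  Design: 1 -> filtered out
  Engineering: 1 -> filtered out
  HR: 1 -> filtered out
  Legal: 1 -> filtered out
  Research: 1 -> filtered out
  Sales: 1 -> filtered out


1 groups:
Marketing, 3


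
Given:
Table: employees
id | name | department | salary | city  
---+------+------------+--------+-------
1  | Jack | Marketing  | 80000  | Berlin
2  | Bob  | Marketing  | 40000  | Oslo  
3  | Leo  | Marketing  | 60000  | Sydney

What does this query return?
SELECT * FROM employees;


SELECT * returns all 3 rows with all columns

3 rows:
1, Jack, Marketing, 80000, Berlin
2, Bob, Marketing, 40000, Oslo
3, Leo, Marketing, 60000, Sydney


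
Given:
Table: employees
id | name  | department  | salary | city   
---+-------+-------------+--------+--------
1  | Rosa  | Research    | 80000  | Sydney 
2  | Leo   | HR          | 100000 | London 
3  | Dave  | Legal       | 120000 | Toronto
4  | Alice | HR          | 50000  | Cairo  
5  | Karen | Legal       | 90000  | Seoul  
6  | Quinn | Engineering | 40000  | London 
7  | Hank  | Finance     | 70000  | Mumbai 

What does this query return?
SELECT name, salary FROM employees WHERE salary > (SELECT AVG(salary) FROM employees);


Subquery: AVG(salary) = 78571.43
Filtering: salary > 78571.43
  Rosa (80000) -> MATCH
  Leo (100000) -> MATCH
  Dave (120000) -> MATCH
  Karen (90000) -> MATCH


4 rows:
Rosa, 80000
Leo, 100000
Dave, 120000
Karen, 90000


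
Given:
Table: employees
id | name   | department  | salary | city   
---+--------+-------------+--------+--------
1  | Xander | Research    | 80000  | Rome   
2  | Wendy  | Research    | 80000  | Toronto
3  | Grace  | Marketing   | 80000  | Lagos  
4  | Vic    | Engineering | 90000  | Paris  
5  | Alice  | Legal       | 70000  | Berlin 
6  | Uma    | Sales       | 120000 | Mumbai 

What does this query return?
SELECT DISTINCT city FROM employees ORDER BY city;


All 'city' values (row order): Rome, Toronto, Lagos, Paris, Berlin, Mumbai
Removing duplicates leaves 6 unique value(s).

6 values:
Berlin
Lagos
Mumbai
Paris
Rome
Toronto


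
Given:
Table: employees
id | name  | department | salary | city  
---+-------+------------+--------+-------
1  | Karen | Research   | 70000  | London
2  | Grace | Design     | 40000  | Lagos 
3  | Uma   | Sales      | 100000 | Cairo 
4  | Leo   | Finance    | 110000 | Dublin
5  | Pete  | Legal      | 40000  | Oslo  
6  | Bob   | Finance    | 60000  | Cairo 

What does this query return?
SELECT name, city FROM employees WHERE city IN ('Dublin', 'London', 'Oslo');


Filtering: city IN ('Dublin', 'London', 'Oslo')
Matching: 3 rows

3 rows:
Karen, London
Leo, Dublin
Pete, Oslo


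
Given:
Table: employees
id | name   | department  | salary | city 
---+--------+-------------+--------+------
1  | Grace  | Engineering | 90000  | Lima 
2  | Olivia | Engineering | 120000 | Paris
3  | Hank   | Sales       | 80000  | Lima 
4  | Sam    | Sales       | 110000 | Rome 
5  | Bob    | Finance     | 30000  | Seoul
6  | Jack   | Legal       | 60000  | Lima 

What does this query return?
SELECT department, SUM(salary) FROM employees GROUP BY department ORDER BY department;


Summing salary within each department:
  Engineering: 90000 + 120000 = 210000
  Finance: 30000 = 30000
  Legal: 60000 = 60000
  Sales: 80000 + 110000 = 190000


4 groups:
Engineering, 210000
Finance, 30000
Legal, 60000
Sales, 190000


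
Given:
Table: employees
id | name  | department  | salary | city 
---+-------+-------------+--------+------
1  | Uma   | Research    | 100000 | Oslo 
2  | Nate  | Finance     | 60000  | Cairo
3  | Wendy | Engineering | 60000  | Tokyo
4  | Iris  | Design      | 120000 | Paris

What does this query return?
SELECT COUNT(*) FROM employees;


COUNT(*) counts all rows

4


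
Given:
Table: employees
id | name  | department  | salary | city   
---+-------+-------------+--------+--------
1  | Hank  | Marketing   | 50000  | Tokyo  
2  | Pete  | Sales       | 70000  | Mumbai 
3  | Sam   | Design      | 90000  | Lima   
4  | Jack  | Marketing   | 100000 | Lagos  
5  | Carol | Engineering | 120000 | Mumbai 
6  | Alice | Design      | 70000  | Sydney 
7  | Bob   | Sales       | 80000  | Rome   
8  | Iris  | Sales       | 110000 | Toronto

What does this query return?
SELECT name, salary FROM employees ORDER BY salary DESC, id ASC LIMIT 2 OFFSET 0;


Sort by salary DESC (id ASC tiebreak), then skip 0 and take 2
Rows 1 through 2

2 rows:
Carol, 120000
Iris, 110000


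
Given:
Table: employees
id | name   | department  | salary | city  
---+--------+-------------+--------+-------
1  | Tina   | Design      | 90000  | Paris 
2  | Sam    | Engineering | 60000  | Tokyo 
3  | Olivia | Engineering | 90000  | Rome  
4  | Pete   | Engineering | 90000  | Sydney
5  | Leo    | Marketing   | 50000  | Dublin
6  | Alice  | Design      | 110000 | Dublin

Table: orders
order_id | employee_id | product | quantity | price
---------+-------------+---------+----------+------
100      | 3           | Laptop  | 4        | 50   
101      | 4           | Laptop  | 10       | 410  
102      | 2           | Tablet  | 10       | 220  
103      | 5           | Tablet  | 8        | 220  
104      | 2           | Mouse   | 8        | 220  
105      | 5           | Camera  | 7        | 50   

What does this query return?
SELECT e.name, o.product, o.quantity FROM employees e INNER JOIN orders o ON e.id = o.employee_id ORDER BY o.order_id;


Joining employees.id = orders.employee_id:
  employee Olivia (id=3) -> order Laptop
  employee Pete (id=4) -> order Laptop
  employee Sam (id=2) -> order Tablet
  employee Leo (id=5) -> order Tablet
  employee Sam (id=2) -> order Mouse
  employee Leo (id=5) -> order Camera


6 rows:
Olivia, Laptop, 4
Pete, Laptop, 10
Sam, Tablet, 10
Leo, Tablet, 8
Sam, Mouse, 8
Leo, Camera, 7


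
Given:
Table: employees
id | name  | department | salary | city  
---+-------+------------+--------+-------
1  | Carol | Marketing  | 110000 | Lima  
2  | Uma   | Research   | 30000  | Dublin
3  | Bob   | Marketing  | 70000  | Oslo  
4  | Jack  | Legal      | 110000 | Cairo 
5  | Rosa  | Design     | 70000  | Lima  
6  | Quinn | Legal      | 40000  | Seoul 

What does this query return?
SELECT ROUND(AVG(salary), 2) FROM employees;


SUM(salary) = 430000
COUNT = 6
ROUND(AVG, 2) = ROUND(430000 / 6, 2) = 71666.67

71666.67


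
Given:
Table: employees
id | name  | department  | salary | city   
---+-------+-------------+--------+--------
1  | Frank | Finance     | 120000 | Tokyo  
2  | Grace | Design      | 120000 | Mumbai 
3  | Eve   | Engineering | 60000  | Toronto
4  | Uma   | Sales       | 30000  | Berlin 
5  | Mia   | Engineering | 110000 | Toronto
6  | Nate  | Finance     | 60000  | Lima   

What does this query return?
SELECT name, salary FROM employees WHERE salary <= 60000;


Filtering: salary <= 60000
Matching: 3 rows

3 rows:
Eve, 60000
Uma, 30000
Nate, 60000


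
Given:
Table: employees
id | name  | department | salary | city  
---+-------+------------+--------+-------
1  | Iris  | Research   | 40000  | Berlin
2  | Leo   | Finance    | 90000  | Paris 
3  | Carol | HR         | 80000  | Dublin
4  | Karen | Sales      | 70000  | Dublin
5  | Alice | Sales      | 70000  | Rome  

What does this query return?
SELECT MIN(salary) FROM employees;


Salaries: 40000, 90000, 80000, 70000, 70000
MIN = 40000

40000


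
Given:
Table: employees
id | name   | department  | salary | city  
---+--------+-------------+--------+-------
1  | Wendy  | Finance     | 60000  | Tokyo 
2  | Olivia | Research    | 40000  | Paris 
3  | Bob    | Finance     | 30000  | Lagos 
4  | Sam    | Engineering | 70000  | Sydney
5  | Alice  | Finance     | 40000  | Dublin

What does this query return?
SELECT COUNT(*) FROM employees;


COUNT(*) counts all rows

5


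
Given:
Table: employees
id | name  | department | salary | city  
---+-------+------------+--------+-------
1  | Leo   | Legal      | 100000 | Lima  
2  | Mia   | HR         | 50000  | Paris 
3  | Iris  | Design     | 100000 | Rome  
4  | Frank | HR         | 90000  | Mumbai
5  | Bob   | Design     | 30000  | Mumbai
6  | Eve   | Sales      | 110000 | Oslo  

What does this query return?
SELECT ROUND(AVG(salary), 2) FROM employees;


SUM(salary) = 480000
COUNT = 6
ROUND(AVG, 2) = ROUND(480000 / 6, 2) = 80000.0

80000.0


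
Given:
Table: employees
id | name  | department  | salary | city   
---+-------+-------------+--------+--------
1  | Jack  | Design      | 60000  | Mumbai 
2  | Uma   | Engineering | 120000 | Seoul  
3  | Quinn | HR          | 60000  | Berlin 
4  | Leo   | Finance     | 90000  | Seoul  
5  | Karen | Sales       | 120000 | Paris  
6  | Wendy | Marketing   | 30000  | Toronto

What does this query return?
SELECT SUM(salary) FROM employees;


SUM(salary) = 60000 + 120000 + 60000 + 90000 + 120000 + 30000 = 480000

480000


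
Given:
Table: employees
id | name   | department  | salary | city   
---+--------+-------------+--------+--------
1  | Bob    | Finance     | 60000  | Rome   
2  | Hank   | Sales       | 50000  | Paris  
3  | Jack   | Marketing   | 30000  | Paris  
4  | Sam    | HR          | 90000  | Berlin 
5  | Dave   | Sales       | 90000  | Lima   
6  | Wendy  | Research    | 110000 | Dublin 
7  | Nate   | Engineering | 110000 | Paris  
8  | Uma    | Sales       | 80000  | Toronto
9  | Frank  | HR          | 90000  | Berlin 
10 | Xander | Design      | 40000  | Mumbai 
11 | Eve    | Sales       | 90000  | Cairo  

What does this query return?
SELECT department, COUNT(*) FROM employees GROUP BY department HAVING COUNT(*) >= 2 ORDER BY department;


Groups with count >= 2:
  HR: 2 -> PASS
  Sales: 4 -> PASS
  Design: 1 -> filtered out
  Engineering: 1 -> filtered out
  Finance: 1 -> filtered out
  Marketing: 1 -> filtered out
  Research: 1 -> filtered out


2 groups:
HR, 2
Sales, 4


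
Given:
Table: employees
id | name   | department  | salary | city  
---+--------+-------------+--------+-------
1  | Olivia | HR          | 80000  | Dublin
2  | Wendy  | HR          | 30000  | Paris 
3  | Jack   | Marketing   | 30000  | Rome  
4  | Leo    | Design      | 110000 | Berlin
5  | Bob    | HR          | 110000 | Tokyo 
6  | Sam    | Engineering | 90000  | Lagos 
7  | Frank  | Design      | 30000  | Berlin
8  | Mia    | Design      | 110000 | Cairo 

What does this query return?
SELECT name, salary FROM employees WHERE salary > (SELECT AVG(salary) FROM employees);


Subquery: AVG(salary) = 73750.0
Filtering: salary > 73750.0
  Olivia (80000) -> MATCH
  Leo (110000) -> MATCH
  Bob (110000) -> MATCH
  Sam (90000) -> MATCH
  Mia (110000) -> MATCH


5 rows:
Olivia, 80000
Leo, 110000
Bob, 110000
Sam, 90000
Mia, 110000


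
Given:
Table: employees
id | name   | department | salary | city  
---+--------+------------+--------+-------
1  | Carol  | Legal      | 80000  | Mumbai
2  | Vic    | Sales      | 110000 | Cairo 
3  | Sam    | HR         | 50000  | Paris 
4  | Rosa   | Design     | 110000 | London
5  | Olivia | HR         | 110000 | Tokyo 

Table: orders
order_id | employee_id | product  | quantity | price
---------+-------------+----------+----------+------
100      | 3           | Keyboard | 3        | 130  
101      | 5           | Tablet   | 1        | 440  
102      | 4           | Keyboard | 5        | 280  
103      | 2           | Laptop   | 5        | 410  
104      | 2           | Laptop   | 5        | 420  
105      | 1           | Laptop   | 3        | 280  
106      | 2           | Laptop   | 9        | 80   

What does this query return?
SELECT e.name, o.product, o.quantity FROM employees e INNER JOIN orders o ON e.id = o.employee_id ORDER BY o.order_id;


Joining employees.id = orders.employee_id:
  employee Sam (id=3) -> order Keyboard
  employee Olivia (id=5) -> order Tablet
  employee Rosa (id=4) -> order Keyboard
  employee Vic (id=2) -> order Laptop
  employee Vic (id=2) -> order Laptop
  employee Carol (id=1) -> order Laptop
  employee Vic (id=2) -> order Laptop


7 rows:
Sam, Keyboard, 3
Olivia, Tablet, 1
Rosa, Keyboard, 5
Vic, Laptop, 5
Vic, Laptop, 5
Carol, Laptop, 3
Vic, Laptop, 9


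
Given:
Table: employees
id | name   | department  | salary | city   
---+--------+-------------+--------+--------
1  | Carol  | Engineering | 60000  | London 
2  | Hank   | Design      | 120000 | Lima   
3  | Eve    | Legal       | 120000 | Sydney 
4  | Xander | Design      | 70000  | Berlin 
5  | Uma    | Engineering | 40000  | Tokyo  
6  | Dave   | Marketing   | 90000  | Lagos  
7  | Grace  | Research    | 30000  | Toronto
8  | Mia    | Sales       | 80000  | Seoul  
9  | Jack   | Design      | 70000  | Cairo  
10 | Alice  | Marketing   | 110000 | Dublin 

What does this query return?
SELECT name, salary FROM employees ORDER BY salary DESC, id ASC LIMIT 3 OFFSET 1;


Sort by salary DESC (id ASC tiebreak), then skip 1 and take 3
Rows 2 through 4

3 rows:
Eve, 120000
Alice, 110000
Dave, 90000


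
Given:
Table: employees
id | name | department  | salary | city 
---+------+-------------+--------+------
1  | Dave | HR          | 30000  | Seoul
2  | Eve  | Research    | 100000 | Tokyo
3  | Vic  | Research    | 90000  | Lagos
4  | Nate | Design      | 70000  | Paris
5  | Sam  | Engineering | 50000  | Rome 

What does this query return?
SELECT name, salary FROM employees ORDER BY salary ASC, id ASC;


Sorting by salary ASC, then id ASC for ties

5 rows:
Dave, 30000
Sam, 50000
Nate, 70000
Vic, 90000
Eve, 100000


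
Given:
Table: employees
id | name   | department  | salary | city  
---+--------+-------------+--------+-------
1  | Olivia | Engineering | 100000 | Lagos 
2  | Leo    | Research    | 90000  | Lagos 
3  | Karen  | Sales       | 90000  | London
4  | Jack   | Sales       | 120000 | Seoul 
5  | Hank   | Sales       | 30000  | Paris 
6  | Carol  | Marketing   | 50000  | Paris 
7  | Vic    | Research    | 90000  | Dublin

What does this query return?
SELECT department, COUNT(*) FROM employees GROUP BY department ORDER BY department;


Assigning each row to its department group:
  Olivia -> Engineering
  Leo -> Research
  Karen -> Sales
  Jack -> Sales
  Hank -> Sales
  Carol -> Marketing
  Vic -> Research


4 groups:
Engineering, 1
Marketing, 1
Research, 2
Sales, 3


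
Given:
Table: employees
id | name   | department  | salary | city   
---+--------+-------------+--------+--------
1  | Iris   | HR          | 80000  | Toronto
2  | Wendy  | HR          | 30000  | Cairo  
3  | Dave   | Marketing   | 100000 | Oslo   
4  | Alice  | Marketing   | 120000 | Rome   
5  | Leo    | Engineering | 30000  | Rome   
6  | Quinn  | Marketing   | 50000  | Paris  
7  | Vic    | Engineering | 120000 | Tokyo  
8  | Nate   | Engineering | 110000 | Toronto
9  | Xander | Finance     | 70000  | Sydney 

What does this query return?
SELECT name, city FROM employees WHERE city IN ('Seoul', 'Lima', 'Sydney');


Filtering: city IN ('Seoul', 'Lima', 'Sydney')
Matching: 1 rows

1 rows:
Xander, Sydney


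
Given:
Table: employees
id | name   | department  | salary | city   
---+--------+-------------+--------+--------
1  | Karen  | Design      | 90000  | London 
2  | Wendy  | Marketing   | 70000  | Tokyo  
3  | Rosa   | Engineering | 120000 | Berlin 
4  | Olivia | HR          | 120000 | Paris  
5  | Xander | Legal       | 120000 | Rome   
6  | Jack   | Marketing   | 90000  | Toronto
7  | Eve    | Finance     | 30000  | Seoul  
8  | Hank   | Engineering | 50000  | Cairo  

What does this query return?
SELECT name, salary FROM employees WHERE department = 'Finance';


Filtering: department = 'Finance'
Matching rows: 1

1 rows:
Eve, 30000
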